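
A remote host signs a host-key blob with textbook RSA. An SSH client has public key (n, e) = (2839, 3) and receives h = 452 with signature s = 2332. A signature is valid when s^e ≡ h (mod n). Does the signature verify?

verifies

Squares mod 2839: s^1≡2332, s^2≡1539
3 = 2 + 1, so s^3 ≡ 1539·2332 ≡ 452 (mod 2839)
s^3 mod 2839 = 452 matches h.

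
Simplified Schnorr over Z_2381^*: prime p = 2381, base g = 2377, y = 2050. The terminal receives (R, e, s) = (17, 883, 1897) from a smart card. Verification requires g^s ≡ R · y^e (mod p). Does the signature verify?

verifies

g^s mod p:
2377^2 = 5650129 ≡ 16
2377^4 ≡ 16^2 = 256
2377^8 ≡ 256^2 = 65536 ≡ 1249
2377^16 ≡ 1249^2 = 1560001 ≡ 446
2377^32 ≡ 446^2 = 198916 ≡ 1293
2377^64 ≡ 1293^2 = 1671849 ≡ 387
2377^128 ≡ 387^2 = 149769 ≡ 2147
2377^256 ≡ 2147^2 = 4609609 ≡ 2374
2377^512 ≡ 2374^2 = 5635876 ≡ 49
2377^1024 ≡ 49^2 = 2401 ≡ 20
1897 = 1024 + 512 + 256 + 64 + 32 + 8 + 1, so 2377^1897 ≡ 20·49·2374·387·1293·1249·2377 ≡ 875 (mod 2381)
R · y^e mod p:
2050^2 = 4202500 ≡ 35
2050^4 ≡ 35^2 = 1225
2050^8 ≡ 1225^2 = 1500625 ≡ 595
2050^16 ≡ 595^2 = 354025 ≡ 1637
2050^32 ≡ 1637^2 = 2679769 ≡ 1144
2050^64 ≡ 1144^2 = 1308736 ≡ 1567
2050^128 ≡ 1567^2 = 2455489 ≡ 678
2050^256 ≡ 678^2 = 459684 ≡ 151
2050^512 ≡ 151^2 = 22801 ≡ 1372
883 = 512 + 256 + 64 + 32 + 16 + 2 + 1, so 2050^883 ≡ 1372·151·1567·1144·1637·35·2050 ≡ 1312 (mod 2381)
17·1312 = 22304 ≡ 875 (mod 2381)
875 ≡ 875 (mod 2381); signature holds.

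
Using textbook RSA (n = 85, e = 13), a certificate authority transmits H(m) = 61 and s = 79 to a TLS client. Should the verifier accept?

Squares mod 85: s^1≡79, s^2≡36, s^4≡21, s^8≡16
13 = 8 + 4 + 1, so s^13 ≡ 16·21·79 ≡ 24 (mod 85)
The recovered value 24 does not match the digest 61.

reject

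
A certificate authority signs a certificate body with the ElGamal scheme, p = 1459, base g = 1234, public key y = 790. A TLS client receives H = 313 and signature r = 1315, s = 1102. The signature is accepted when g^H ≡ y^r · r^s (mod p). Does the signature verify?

does not verify

Left side g^H mod p:
1234^2 = 1522756 ≡ 1019
1234^4 ≡ 1019^2 = 1038361 ≡ 1012
1234^8 ≡ 1012^2 = 1024144 ≡ 1385
1234^16 ≡ 1385^2 = 1918225 ≡ 1099
1234^32 ≡ 1099^2 = 1207801 ≡ 1208
1234^64 ≡ 1208^2 = 1459264 ≡ 264
1234^128 ≡ 264^2 = 69696 ≡ 1123
1234^256 ≡ 1123^2 = 1261129 ≡ 553
313 = 256 + 32 + 16 + 8 + 1, so 1234^313 ≡ 553·1208·1099·1385·1234 ≡ 122 (mod 1459)
Right side y^r · r^s mod p:
790^2 = 624100 ≡ 1107
790^4 ≡ 1107^2 = 1225449 ≡ 1348
790^8 ≡ 1348^2 = 1817104 ≡ 649
790^16 ≡ 649^2 = 421201 ≡ 1009
790^32 ≡ 1009^2 = 1018081 ≡ 1158
790^64 ≡ 1158^2 = 1340964 ≡ 143
790^128 ≡ 143^2 = 20449 ≡ 23
790^256 ≡ 23^2 = 529
790^512 ≡ 529^2 = 279841 ≡ 1172
790^1024 ≡ 1172^2 = 1373584 ≡ 665
1315 = 1024 + 256 + 32 + 2 + 1, so 790^1315 ≡ 665·529·1158·1107·790 ≡ 974 (mod 1459)
1315^2 = 1729225 ≡ 310
1315^4 ≡ 310^2 = 96100 ≡ 1265
1315^8 ≡ 1265^2 = 1600225 ≡ 1161
1315^16 ≡ 1161^2 = 1347921 ≡ 1264
1315^32 ≡ 1264^2 = 1597696 ≡ 91
1315^64 ≡ 91^2 = 8281 ≡ 986
1315^128 ≡ 986^2 = 972196 ≡ 502
1315^256 ≡ 502^2 = 252004 ≡ 1056
1315^512 ≡ 1056^2 = 1115136 ≡ 460
1315^1024 ≡ 460^2 = 211600 ≡ 45
1102 = 1024 + 64 + 8 + 4 + 2, so 1315^1102 ≡ 45·986·1161·1265·310 ≡ 658 (mod 1459)
974·658 = 640892 ≡ 391 (mod 1459)
122 ≠ 391, so verification fails.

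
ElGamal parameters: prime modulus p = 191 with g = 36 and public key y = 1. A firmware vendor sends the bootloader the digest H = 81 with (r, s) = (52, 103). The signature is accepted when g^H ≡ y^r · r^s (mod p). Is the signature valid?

valid

Left side g^H mod p:
36^2 = 1296 ≡ 150
36^4 ≡ 150^2 = 22500 ≡ 153
36^8 ≡ 153^2 = 23409 ≡ 107
36^16 ≡ 107^2 = 11449 ≡ 180
36^32 ≡ 180^2 = 32400 ≡ 121
36^64 ≡ 121^2 = 14641 ≡ 125
81 = 64 + 16 + 1, so 36^81 ≡ 125·180·36 ≡ 160 (mod 191)
Right side y^r · r^s mod p:
1^2 = 1
1^4 ≡ 1^2 = 1
1^8 ≡ 1^2 = 1
1^16 ≡ 1^2 = 1
1^32 ≡ 1^2 = 1
52 = 32 + 16 + 4, so 1^52 ≡ 1·1·1 ≡ 1 (mod 191)
52^2 = 2704 ≡ 30
52^4 ≡ 30^2 = 900 ≡ 136
52^8 ≡ 136^2 = 18496 ≡ 160
52^16 ≡ 160^2 = 25600 ≡ 6
52^32 ≡ 6^2 = 36
52^64 ≡ 36^2 = 1296 ≡ 150
103 = 64 + 32 + 4 + 2 + 1, so 52^103 ≡ 150·36·136·30·52 ≡ 160 (mod 191)
1·160 = 160 ≡ 160 (mod 191)
160 ≡ 160 (mod 191), so the signature is genuine.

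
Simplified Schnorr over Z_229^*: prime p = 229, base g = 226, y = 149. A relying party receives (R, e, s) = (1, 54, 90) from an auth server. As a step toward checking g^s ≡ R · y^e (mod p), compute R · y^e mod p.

Squares mod 229: 149^1≡149, 149^2≡217, 149^4≡144, 149^8≡126, 149^16≡75, 149^32≡129
54 = 32 + 16 + 4 + 2, so 149^54 ≡ 129·75·144·217 ≡ 203 (mod 229)
R · y^e ≡ 1·203 = 203 ≡ 203 (mod 229)

203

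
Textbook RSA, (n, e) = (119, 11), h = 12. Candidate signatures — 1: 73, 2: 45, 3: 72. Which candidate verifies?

Candidate 1: Squares mod 119: 73^1≡73, 73^2≡93, 73^4≡81, 73^8≡16; 11 = 8 + 2 + 1, so 73^11 ≡ 16·93·73 ≡ 96 (mod 119)
Candidate 2: Squares mod 119: 45^1≡45, 45^2≡2, 45^4≡4, 45^8≡16; 11 = 8 + 2 + 1, so 45^11 ≡ 16·2·45 ≡ 12 (mod 119)
  → matches h = 12
Candidate 3: Squares mod 119: 72^1≡72, 72^2≡67, 72^4≡86, 72^8≡18; 11 = 8 + 2 + 1, so 72^11 ≡ 18·67·72 ≡ 81 (mod 119)

2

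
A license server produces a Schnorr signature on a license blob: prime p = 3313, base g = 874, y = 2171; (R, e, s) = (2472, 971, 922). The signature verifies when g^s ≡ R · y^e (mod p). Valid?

g^s mod p:
874^922 mod 3313 = 456
R · y^e mod p:
2171^971 mod 3313 = 354
2472·354 = 875088 ≡ 456 (mod 3313)
456 ≡ 456 (mod 3313); signature holds.

yes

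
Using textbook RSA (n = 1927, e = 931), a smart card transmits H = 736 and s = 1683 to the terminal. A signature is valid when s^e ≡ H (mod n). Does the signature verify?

verifies

Squares mod 1927: s^1≡1683, s^2≡1726, s^4≡1861, s^8≡502, s^16≡1494, s^32≡570, s^64≡1164, s^128≡215, s^256≡1904, s^512≡529
931 = 512 + 256 + 128 + 32 + 2 + 1, so s^931 ≡ 529·1904·215·570·1726·1683 ≡ 736 (mod 1927)
s^931 mod 1927 = 736 matches H.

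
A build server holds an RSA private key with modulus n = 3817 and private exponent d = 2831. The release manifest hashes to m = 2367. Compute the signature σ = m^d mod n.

662

m^2 ≡ 2367^2 = 5602689 ≡ 3150
m^4 ≡ 3150^2 = 9922500 ≡ 2117
m^8 ≡ 2117^2 = 4481689 ≡ 531
m^16 ≡ 531^2 = 281961 ≡ 3320
m^32 ≡ 3320^2 = 11022400 ≡ 2721
m^64 ≡ 2721^2 = 7403841 ≡ 2678
m^128 ≡ 2678^2 = 7171684 ≡ 3358
m^256 ≡ 3358^2 = 11276164 ≡ 746
m^512 ≡ 746^2 = 556516 ≡ 3051
m^1024 ≡ 3051^2 = 9308601 ≡ 2755
m^2048 ≡ 2755^2 = 7590025 ≡ 1829
2831 = 2048 + 512 + 256 + 8 + 4 + 2 + 1, so m^2831 ≡ 1829·3051·746·531·2117·3150·2367 ≡ 662 (mod 3817)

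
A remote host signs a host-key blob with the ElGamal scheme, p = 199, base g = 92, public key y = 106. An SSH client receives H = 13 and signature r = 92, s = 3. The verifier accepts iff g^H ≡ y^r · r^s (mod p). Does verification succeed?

Left side g^H mod p:
92^2 = 8464 ≡ 106
92^4 ≡ 106^2 = 11236 ≡ 92
92^8 ≡ 92^2 = 8464 ≡ 106
13 = 8 + 4 + 1, so 92^13 ≡ 106·92·92 ≡ 92 (mod 199)
Right side y^r · r^s mod p:
106^2 = 11236 ≡ 92
106^4 ≡ 92^2 = 8464 ≡ 106
106^8 ≡ 106^2 = 11236 ≡ 92
106^16 ≡ 92^2 = 8464 ≡ 106
106^32 ≡ 106^2 = 11236 ≡ 92
106^64 ≡ 92^2 = 8464 ≡ 106
92 = 64 + 16 + 8 + 4, so 106^92 ≡ 106·106·92·106 ≡ 92 (mod 199)
92^2 = 8464 ≡ 106
3 = 2 + 1, so 92^3 ≡ 106·92 ≡ 1 (mod 199)
92·1 = 92 ≡ 92 (mod 199)
92 ≡ 92 (mod 199), so the signature is genuine.

passes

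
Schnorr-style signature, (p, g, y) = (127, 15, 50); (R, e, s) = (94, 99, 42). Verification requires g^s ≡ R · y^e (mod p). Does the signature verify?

verifies

g^s mod p:
Squares mod 127: 15^1≡15, 15^2≡98, 15^4≡79, 15^8≡18, 15^16≡70, 15^32≡74
42 = 32 + 8 + 2, so 15^42 ≡ 74·18·98 ≡ 107 (mod 127)
R · y^e mod p:
Squares mod 127: 50^1≡50, 50^2≡87, 50^4≡76, 50^8≡61, 50^16≡38, 50^32≡47, 50^64≡50
99 = 64 + 32 + 2 + 1, so 50^99 ≡ 50·47·87·50 ≡ 16 (mod 127)
94·16 = 1504 ≡ 107 (mod 127)
107 ≡ 107 (mod 127); signature holds.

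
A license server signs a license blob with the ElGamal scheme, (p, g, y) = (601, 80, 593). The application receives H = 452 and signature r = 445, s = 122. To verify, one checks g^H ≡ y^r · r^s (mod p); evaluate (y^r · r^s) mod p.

211

593^445 mod 601 = 178
445^122 mod 601 = 457
y^r · r^s ≡ 178·457 = 81346 ≡ 211 (mod 601)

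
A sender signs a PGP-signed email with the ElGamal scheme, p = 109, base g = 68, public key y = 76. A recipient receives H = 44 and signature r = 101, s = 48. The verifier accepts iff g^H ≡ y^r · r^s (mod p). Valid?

Left side g^H mod p:
68^2 = 4624 ≡ 46
68^4 ≡ 46^2 = 2116 ≡ 45
68^8 ≡ 45^2 = 2025 ≡ 63
68^16 ≡ 63^2 = 3969 ≡ 45
68^32 ≡ 45^2 = 2025 ≡ 63
44 = 32 + 8 + 4, so 68^44 ≡ 63·63·45 ≡ 63 (mod 109)
Right side y^r · r^s mod p:
76^2 = 5776 ≡ 108
76^4 ≡ 108^2 = 11664 ≡ 1
76^8 ≡ 1^2 = 1
76^16 ≡ 1^2 = 1
76^32 ≡ 1^2 = 1
76^64 ≡ 1^2 = 1
101 = 64 + 32 + 4 + 1, so 76^101 ≡ 1·1·1·76 ≡ 76 (mod 109)
101^2 = 10201 ≡ 64
101^4 ≡ 64^2 = 4096 ≡ 63
101^8 ≡ 63^2 = 3969 ≡ 45
101^16 ≡ 45^2 = 2025 ≡ 63
101^32 ≡ 63^2 = 3969 ≡ 45
48 = 32 + 16, so 101^48 ≡ 45·63 ≡ 1 (mod 109)
76·1 = 76 ≡ 76 (mod 109)
63 ≠ 76, so verification fails.

no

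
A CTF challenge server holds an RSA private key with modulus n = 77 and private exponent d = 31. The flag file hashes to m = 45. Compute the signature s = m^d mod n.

m^2 ≡ 45^2 = 2025 ≡ 23
m^4 ≡ 23^2 = 529 ≡ 67
m^8 ≡ 67^2 = 4489 ≡ 23
m^16 ≡ 23^2 = 529 ≡ 67
31 = 16 + 8 + 4 + 2 + 1, so m^31 ≡ 67·23·67·23·45 ≡ 45 (mod 77)

45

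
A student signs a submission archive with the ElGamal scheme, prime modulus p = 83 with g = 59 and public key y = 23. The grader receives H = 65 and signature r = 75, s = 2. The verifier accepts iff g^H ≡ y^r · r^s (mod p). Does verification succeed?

passes

Left side g^H mod p:
59^2 = 3481 ≡ 78
59^4 ≡ 78^2 = 6084 ≡ 25
59^8 ≡ 25^2 = 625 ≡ 44
59^16 ≡ 44^2 = 1936 ≡ 27
59^32 ≡ 27^2 = 729 ≡ 65
59^64 ≡ 65^2 = 4225 ≡ 75
65 = 64 + 1, so 59^65 ≡ 75·59 ≡ 26 (mod 83)
Right side y^r · r^s mod p:
23^2 = 529 ≡ 31
23^4 ≡ 31^2 = 961 ≡ 48
23^8 ≡ 48^2 = 2304 ≡ 63
23^16 ≡ 63^2 = 3969 ≡ 68
23^32 ≡ 68^2 = 4624 ≡ 59
23^64 ≡ 59^2 = 3481 ≡ 78
75 = 64 + 8 + 2 + 1, so 23^75 ≡ 78·63·31·23 ≡ 3 (mod 83)
75^2 = 5625 ≡ 64
3·64 = 192 ≡ 26 (mod 83)
26 ≡ 26 (mod 83), so the signature is genuine.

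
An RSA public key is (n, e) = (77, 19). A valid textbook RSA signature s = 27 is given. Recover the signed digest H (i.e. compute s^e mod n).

Squares mod 77: s^1≡27, s^2≡36, s^4≡64, s^8≡15, s^16≡71
19 = 16 + 2 + 1, so s^19 ≡ 71·36·27 ≡ 20 (mod 77)

20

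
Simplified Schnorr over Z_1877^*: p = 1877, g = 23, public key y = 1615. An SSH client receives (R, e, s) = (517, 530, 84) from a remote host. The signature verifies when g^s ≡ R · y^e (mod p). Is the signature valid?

g^s mod p:
23^2 = 529
23^4 ≡ 529^2 = 279841 ≡ 168
23^8 ≡ 168^2 = 28224 ≡ 69
23^16 ≡ 69^2 = 4761 ≡ 1007
23^32 ≡ 1007^2 = 1014049 ≡ 469
23^64 ≡ 469^2 = 219961 ≡ 352
84 = 64 + 16 + 4, so 23^84 ≡ 352·1007·168 ≡ 250 (mod 1877)
R · y^e mod p:
1615^2 = 2608225 ≡ 1072
1615^4 ≡ 1072^2 = 1149184 ≡ 460
1615^8 ≡ 460^2 = 211600 ≡ 1376
1615^16 ≡ 1376^2 = 1893376 ≡ 1360
1615^32 ≡ 1360^2 = 1849600 ≡ 755
1615^64 ≡ 755^2 = 570025 ≡ 1294
1615^128 ≡ 1294^2 = 1674436 ≡ 152
1615^256 ≡ 152^2 = 23104 ≡ 580
1615^512 ≡ 580^2 = 336400 ≡ 417
530 = 512 + 16 + 2, so 1615^530 ≡ 417·1360·1072 ≡ 1725 (mod 1877)
517·1725 = 891825 ≡ 250 (mod 1877)
250 ≡ 250 (mod 1877); signature holds.

valid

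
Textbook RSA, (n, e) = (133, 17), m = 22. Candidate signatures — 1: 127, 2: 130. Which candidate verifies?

1

Candidate 1: 127^2 = 16129 ≡ 36; 127^4 ≡ 36^2 = 1296 ≡ 99; 127^8 ≡ 99^2 = 9801 ≡ 92; 127^16 ≡ 92^2 = 8464 ≡ 85; 17 = 16 + 1, so 127^17 ≡ 85·127 ≡ 22 (mod 133)
  → matches m = 22
Candidate 2: 130^2 = 16900 ≡ 9; 130^4 ≡ 9^2 = 81; 130^8 ≡ 81^2 = 6561 ≡ 44; 130^16 ≡ 44^2 = 1936 ≡ 74; 17 = 16 + 1, so 130^17 ≡ 74·130 ≡ 44 (mod 133)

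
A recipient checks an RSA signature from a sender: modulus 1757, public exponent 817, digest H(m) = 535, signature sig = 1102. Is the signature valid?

valid

sig^2 ≡ 1102^2 = 1214404 ≡ 317
sig^4 ≡ 317^2 = 100489 ≡ 340
sig^8 ≡ 340^2 = 115600 ≡ 1395
sig^16 ≡ 1395^2 = 1946025 ≡ 1026
sig^32 ≡ 1026^2 = 1052676 ≡ 233
sig^64 ≡ 233^2 = 54289 ≡ 1579
sig^128 ≡ 1579^2 = 2493241 ≡ 58
sig^256 ≡ 58^2 = 3364 ≡ 1607
sig^512 ≡ 1607^2 = 2582449 ≡ 1416
817 = 512 + 256 + 32 + 16 + 1, so sig^817 ≡ 1416·1607·233·1026·1102 ≡ 535 (mod 1757)
535 = H(m), so the signature checks out.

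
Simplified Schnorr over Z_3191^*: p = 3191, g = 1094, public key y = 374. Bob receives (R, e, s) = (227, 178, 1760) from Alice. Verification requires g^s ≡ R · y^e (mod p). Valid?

g^s mod p:
Squares mod 3191: 1094^1≡1094, 1094^2≡211, 1094^4≡3038, 1094^8≡1072, 1094^16≡424, 1094^32≡1080, 1094^64≡1685, 1094^128≡2426, 1094^256≡1272, 1094^512≡147, 1094^1024≡2463
1760 = 1024 + 512 + 128 + 64 + 32, so 1094^1760 ≡ 2463·147·2426·1685·1080 ≡ 748 (mod 3191)
R · y^e mod p:
Squares mod 3191: 374^1≡374, 374^2≡2663, 374^4≡1167, 374^8≡2523, 374^16≡2675, 374^32≡1403, 374^64≡2753, 374^128≡384
178 = 128 + 32 + 16 + 2, so 374^178 ≡ 384·1403·2675·2663 ≡ 2140 (mod 3191)
227·2140 = 485780 ≡ 748 (mod 3191)
748 ≡ 748 (mod 3191); signature holds.

yes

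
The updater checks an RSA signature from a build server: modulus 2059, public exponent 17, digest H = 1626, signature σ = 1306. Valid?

σ^2 ≡ 1306^2 = 1705636 ≡ 784
σ^4 ≡ 784^2 = 614656 ≡ 1074
σ^8 ≡ 1074^2 = 1153476 ≡ 436
σ^16 ≡ 436^2 = 190096 ≡ 668
17 = 16 + 1, so σ^17 ≡ 668·1306 ≡ 1451 (mod 2059)
1451 ≠ 1626, so verification fails.

no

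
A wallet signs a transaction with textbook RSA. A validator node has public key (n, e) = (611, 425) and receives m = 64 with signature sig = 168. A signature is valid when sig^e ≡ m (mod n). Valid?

sig^2 ≡ 168^2 = 28224 ≡ 118
sig^4 ≡ 118^2 = 13924 ≡ 482
sig^8 ≡ 482^2 = 232324 ≡ 144
sig^16 ≡ 144^2 = 20736 ≡ 573
sig^32 ≡ 573^2 = 328329 ≡ 222
sig^64 ≡ 222^2 = 49284 ≡ 404
sig^128 ≡ 404^2 = 163216 ≡ 79
sig^256 ≡ 79^2 = 6241 ≡ 131
425 = 256 + 128 + 32 + 8 + 1, so sig^425 ≡ 131·79·222·144·168 ≡ 64 (mod 611)
64 = m, so the signature checks out.

yes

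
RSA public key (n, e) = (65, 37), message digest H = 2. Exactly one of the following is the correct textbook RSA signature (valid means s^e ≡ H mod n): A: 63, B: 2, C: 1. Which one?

Candidate A: Squares mod 65: 63^1≡63, 63^2≡4, 63^4≡16, 63^8≡61, 63^16≡16, 63^32≡61; 37 = 32 + 4 + 1, so 63^37 ≡ 61·16·63 ≡ 63 (mod 65)
Candidate B: Squares mod 65: 2^1≡2, 2^2≡4, 2^4≡16, 2^8≡61, 2^16≡16, 2^32≡61; 37 = 32 + 4 + 1, so 2^37 ≡ 61·16·2 ≡ 2 (mod 65)
  → matches H = 2
Candidate C: Squares mod 65: 1^1≡1, 1^2≡1, 1^4≡1, 1^8≡1, 1^16≡1, 1^32≡1; 37 = 32 + 4 + 1, so 1^37 ≡ 1·1·1 ≡ 1 (mod 65)

B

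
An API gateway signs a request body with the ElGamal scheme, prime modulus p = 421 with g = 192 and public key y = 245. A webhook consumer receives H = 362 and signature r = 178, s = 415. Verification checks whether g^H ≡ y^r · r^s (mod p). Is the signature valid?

invalid

Left side g^H mod p:
192^362 mod 421 = 309
Right side y^r · r^s mod p:
245^178 mod 421 = 286
178^415 mod 421 = 184
286·184 = 52624 ≡ 420 (mod 421)
309 ≠ 420, so verification fails.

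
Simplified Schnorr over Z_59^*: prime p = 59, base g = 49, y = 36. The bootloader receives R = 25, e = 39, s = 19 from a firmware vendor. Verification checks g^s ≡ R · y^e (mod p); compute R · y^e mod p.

Squares mod 59: 36^1≡36, 36^2≡57, 36^4≡4, 36^8≡16, 36^16≡20, 36^32≡46
39 = 32 + 4 + 2 + 1, so 36^39 ≡ 46·4·57·36 ≡ 27 (mod 59)
R · y^e ≡ 25·27 = 675 ≡ 26 (mod 59)

26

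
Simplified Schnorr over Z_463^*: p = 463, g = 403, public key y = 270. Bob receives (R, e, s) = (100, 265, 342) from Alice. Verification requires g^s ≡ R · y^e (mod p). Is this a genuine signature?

g^s mod p:
403^2 = 162409 ≡ 359
403^4 ≡ 359^2 = 128881 ≡ 167
403^8 ≡ 167^2 = 27889 ≡ 109
403^16 ≡ 109^2 = 11881 ≡ 306
403^32 ≡ 306^2 = 93636 ≡ 110
403^64 ≡ 110^2 = 12100 ≡ 62
403^128 ≡ 62^2 = 3844 ≡ 140
403^256 ≡ 140^2 = 19600 ≡ 154
342 = 256 + 64 + 16 + 4 + 2, so 403^342 ≡ 154·62·306·167·359 ≡ 57 (mod 463)
R · y^e mod p:
270^2 = 72900 ≡ 209
270^4 ≡ 209^2 = 43681 ≡ 159
270^8 ≡ 159^2 = 25281 ≡ 279
270^16 ≡ 279^2 = 77841 ≡ 57
270^32 ≡ 57^2 = 3249 ≡ 8
270^64 ≡ 8^2 = 64
270^128 ≡ 64^2 = 4096 ≡ 392
270^256 ≡ 392^2 = 153664 ≡ 411
265 = 256 + 8 + 1, so 270^265 ≡ 411·279·270 ≡ 283 (mod 463)
100·283 = 28300 ≡ 57 (mod 463)
57 ≡ 57 (mod 463); signature holds.

genuine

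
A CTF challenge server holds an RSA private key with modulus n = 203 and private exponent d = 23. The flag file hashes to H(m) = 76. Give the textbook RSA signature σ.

118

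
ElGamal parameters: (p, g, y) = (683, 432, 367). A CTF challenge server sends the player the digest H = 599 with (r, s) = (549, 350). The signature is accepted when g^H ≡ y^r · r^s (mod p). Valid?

yes

Left side g^H mod p:
432^599 mod 683 = 57
Right side y^r · r^s mod p:
367^549 mod 683 = 443
549^350 mod 683 = 623
443·623 = 275989 ≡ 57 (mod 683)
57 ≡ 57 (mod 683), so the signature is genuine.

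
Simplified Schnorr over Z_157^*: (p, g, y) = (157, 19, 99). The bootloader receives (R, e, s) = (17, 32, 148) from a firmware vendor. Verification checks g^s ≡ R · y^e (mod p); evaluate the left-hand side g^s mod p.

Squares mod 157: 19^1≡19, 19^2≡47, 19^4≡11, 19^8≡121, 19^16≡40, 19^32≡30, 19^64≡115, 19^128≡37
148 = 128 + 16 + 4, so 19^148 ≡ 37·40·11 ≡ 109 (mod 157)

109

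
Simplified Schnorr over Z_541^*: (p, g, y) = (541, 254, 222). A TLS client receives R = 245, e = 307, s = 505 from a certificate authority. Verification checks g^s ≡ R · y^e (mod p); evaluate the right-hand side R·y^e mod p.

Squares mod 541: 222^1≡222, 222^2≡53, 222^4≡104, 222^8≡537, 222^16≡16, 222^32≡256, 222^64≡75, 222^128≡215, 222^256≡240
307 = 256 + 32 + 16 + 2 + 1, so 222^307 ≡ 240·256·16·53·222 ≡ 103 (mod 541)
R · y^e ≡ 245·103 = 25235 ≡ 349 (mod 541)

349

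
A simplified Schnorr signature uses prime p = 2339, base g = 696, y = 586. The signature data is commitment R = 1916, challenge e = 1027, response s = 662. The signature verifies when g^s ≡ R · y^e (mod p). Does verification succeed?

g^s mod p:
696^662 mod 2339 = 285
R · y^e mod p:
586^1027 mod 2339 = 1061
1916·1061 = 2032876 ≡ 285 (mod 2339)
285 ≡ 285 (mod 2339); signature holds.

passes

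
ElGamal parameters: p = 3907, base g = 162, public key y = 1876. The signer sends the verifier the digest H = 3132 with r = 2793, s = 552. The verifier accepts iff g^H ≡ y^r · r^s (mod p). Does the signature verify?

verifies

Left side g^H mod p:
162^2 = 26244 ≡ 2802
162^4 ≡ 2802^2 = 7851204 ≡ 2041
162^8 ≡ 2041^2 = 4165681 ≡ 819
162^16 ≡ 819^2 = 670761 ≡ 2664
162^32 ≡ 2664^2 = 7096896 ≡ 1784
162^64 ≡ 1784^2 = 3182656 ≡ 2358
162^128 ≡ 2358^2 = 5560164 ≡ 503
162^256 ≡ 503^2 = 253009 ≡ 2961
162^512 ≡ 2961^2 = 8767521 ≡ 213
162^1024 ≡ 213^2 = 45369 ≡ 2392
162^2048 ≡ 2392^2 = 5721664 ≡ 1816
3132 = 2048 + 1024 + 32 + 16 + 8 + 4, so 162^3132 ≡ 1816·2392·1784·2664·819·2041 ≡ 2156 (mod 3907)
Right side y^r · r^s mod p:
1876^2 = 3519376 ≡ 3076
1876^4 ≡ 3076^2 = 9461776 ≡ 2929
1876^8 ≡ 2929^2 = 8579041 ≡ 3176
1876^16 ≡ 3176^2 = 10086976 ≡ 3009
1876^32 ≡ 3009^2 = 9054081 ≡ 1562
1876^64 ≡ 1562^2 = 2439844 ≡ 1876
1876^128 ≡ 1876^2 = 3519376 ≡ 3076
1876^256 ≡ 3076^2 = 9461776 ≡ 2929
1876^512 ≡ 2929^2 = 8579041 ≡ 3176
1876^1024 ≡ 3176^2 = 10086976 ≡ 3009
1876^2048 ≡ 3009^2 = 9054081 ≡ 1562
2793 = 2048 + 512 + 128 + 64 + 32 + 8 + 1, so 1876^2793 ≡ 1562·3176·3076·1876·1562·3176·1876 ≡ 3844 (mod 3907)
2793^2 = 7800849 ≡ 2477
2793^4 ≡ 2477^2 = 6135529 ≡ 1539
2793^8 ≡ 1539^2 = 2368521 ≡ 879
2793^16 ≡ 879^2 = 772641 ≡ 2962
2793^32 ≡ 2962^2 = 8773444 ≡ 2229
2793^64 ≡ 2229^2 = 4968441 ≡ 2644
2793^128 ≡ 2644^2 = 6990736 ≡ 1113
2793^256 ≡ 1113^2 = 1238769 ≡ 250
2793^512 ≡ 250^2 = 62500 ≡ 3895
552 = 512 + 32 + 8, so 2793^552 ≡ 3895·2229·879 ≡ 834 (mod 3907)
3844·834 = 3205896 ≡ 2156 (mod 3907)
2156 ≡ 2156 (mod 3907), so the signature is genuine.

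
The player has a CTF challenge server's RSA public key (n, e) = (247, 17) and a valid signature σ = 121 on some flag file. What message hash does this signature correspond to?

Squares mod 247: σ^1≡121, σ^2≡68, σ^4≡178, σ^8≡68, σ^16≡178
17 = 16 + 1, so σ^17 ≡ 178·121 ≡ 49 (mod 247)

49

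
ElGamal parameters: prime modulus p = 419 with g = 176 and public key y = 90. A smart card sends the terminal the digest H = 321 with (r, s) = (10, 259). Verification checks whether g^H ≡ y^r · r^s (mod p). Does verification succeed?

passes

Left side g^H mod p:
176^2 = 30976 ≡ 389
176^4 ≡ 389^2 = 151321 ≡ 62
176^8 ≡ 62^2 = 3844 ≡ 73
176^16 ≡ 73^2 = 5329 ≡ 301
176^32 ≡ 301^2 = 90601 ≡ 97
176^64 ≡ 97^2 = 9409 ≡ 191
176^128 ≡ 191^2 = 36481 ≡ 28
176^256 ≡ 28^2 = 784 ≡ 365
321 = 256 + 64 + 1, so 176^321 ≡ 365·191·176 ≡ 263 (mod 419)
Right side y^r · r^s mod p:
90^2 = 8100 ≡ 139
90^4 ≡ 139^2 = 19321 ≡ 47
90^8 ≡ 47^2 = 2209 ≡ 114
10 = 8 + 2, so 90^10 ≡ 114·139 ≡ 343 (mod 419)
10^2 = 100
10^4 ≡ 100^2 = 10000 ≡ 363
10^8 ≡ 363^2 = 131769 ≡ 203
10^16 ≡ 203^2 = 41209 ≡ 147
10^32 ≡ 147^2 = 21609 ≡ 240
10^64 ≡ 240^2 = 57600 ≡ 197
10^128 ≡ 197^2 = 38809 ≡ 261
10^256 ≡ 261^2 = 68121 ≡ 243
259 = 256 + 2 + 1, so 10^259 ≡ 243·100·10 ≡ 399 (mod 419)
343·399 = 136857 ≡ 263 (mod 419)
263 ≡ 263 (mod 419), so the signature is genuine.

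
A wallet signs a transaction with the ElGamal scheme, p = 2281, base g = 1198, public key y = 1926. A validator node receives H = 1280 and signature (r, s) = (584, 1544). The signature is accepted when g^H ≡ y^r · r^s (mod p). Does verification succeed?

Left side g^H mod p:
1198^2 = 1435204 ≡ 455
1198^4 ≡ 455^2 = 207025 ≡ 1735
1198^8 ≡ 1735^2 = 3010225 ≡ 1586
1198^16 ≡ 1586^2 = 2515396 ≡ 1734
1198^32 ≡ 1734^2 = 3006756 ≡ 398
1198^64 ≡ 398^2 = 158404 ≡ 1015
1198^128 ≡ 1015^2 = 1030225 ≡ 1494
1198^256 ≡ 1494^2 = 2232036 ≡ 1218
1198^512 ≡ 1218^2 = 1483524 ≡ 874
1198^1024 ≡ 874^2 = 763876 ≡ 2022
1280 = 1024 + 256, so 1198^1280 ≡ 2022·1218 ≡ 1597 (mod 2281)
Right side y^r · r^s mod p:
1926^2 = 3709476 ≡ 570
1926^4 ≡ 570^2 = 324900 ≡ 998
1926^8 ≡ 998^2 = 996004 ≡ 1488
1926^16 ≡ 1488^2 = 2214144 ≡ 1574
1926^32 ≡ 1574^2 = 2477476 ≡ 310
1926^64 ≡ 310^2 = 96100 ≡ 298
1926^128 ≡ 298^2 = 88804 ≡ 2126
1926^256 ≡ 2126^2 = 4519876 ≡ 1215
1926^512 ≡ 1215^2 = 1476225 ≡ 418
584 = 512 + 64 + 8, so 1926^584 ≡ 418·298·1488 ≡ 1734 (mod 2281)
584^2 = 341056 ≡ 1187
584^4 ≡ 1187^2 = 1408969 ≡ 1592
584^8 ≡ 1592^2 = 2534464 ≡ 273
584^16 ≡ 273^2 = 74529 ≡ 1537
584^32 ≡ 1537^2 = 2362369 ≡ 1534
584^64 ≡ 1534^2 = 2353156 ≡ 1445
584^128 ≡ 1445^2 = 2088025 ≡ 910
584^256 ≡ 910^2 = 828100 ≡ 97
584^512 ≡ 97^2 = 9409 ≡ 285
584^1024 ≡ 285^2 = 81225 ≡ 1390
1544 = 1024 + 512 + 8, so 584^1544 ≡ 1390·285·273 ≡ 2178 (mod 2281)
1734·2178 = 3776652 ≡ 1597 (mod 2281)
1597 ≡ 1597 (mod 2281), so the signature is genuine.

passes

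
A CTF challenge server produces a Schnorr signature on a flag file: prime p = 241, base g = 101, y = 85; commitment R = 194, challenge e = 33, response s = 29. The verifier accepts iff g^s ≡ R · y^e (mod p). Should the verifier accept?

accept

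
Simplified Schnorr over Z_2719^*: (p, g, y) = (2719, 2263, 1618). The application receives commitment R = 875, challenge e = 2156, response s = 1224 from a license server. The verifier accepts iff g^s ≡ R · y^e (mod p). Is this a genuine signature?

genuine

g^s mod p:
Squares mod 2719: 2263^1≡2263, 2263^2≡1292, 2263^4≡2517, 2263^8≡19, 2263^16≡361, 2263^32≡2528, 2263^64≡1134, 2263^128≡2588, 2263^256≡847, 2263^512≡2312, 2263^1024≡2509
1224 = 1024 + 128 + 64 + 8, so 2263^1224 ≡ 2509·2588·1134·19 ≡ 2055 (mod 2719)
R · y^e mod p:
Squares mod 2719: 1618^1≡1618, 1618^2≡2246, 1618^4≡771, 1618^8≡1699, 1618^16≡1742, 1618^32≡160, 1618^64≡1129, 1618^128≡2149, 1618^256≡1339, 1618^512≡1100, 1618^1024≡45, 1618^2048≡2025
2156 = 2048 + 64 + 32 + 8 + 4, so 1618^2156 ≡ 2025·1129·160·1699·771 ≡ 484 (mod 2719)
875·484 = 423500 ≡ 2055 (mod 2719)
2055 ≡ 2055 (mod 2719); signature holds.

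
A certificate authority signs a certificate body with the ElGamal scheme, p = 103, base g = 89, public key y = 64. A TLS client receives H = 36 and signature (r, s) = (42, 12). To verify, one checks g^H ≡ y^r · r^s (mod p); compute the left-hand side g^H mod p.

93

Squares mod 103: 89^1≡89, 89^2≡93, 89^4≡100, 89^8≡9, 89^16≡81, 89^32≡72
36 = 32 + 4, so 89^36 ≡ 72·100 ≡ 93 (mod 103)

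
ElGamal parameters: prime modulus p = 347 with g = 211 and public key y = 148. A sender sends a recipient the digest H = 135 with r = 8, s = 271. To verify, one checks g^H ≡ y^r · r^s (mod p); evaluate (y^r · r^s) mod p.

Squares mod 347: 148^1≡148, 148^2≡43, 148^4≡114, 148^8≡157
148^8 ≡ 157 (mod 347)
Squares mod 347: 8^1≡8, 8^2≡64, 8^4≡279, 8^8≡113, 8^16≡277, 8^32≡42, 8^64≡29, 8^128≡147, 8^256≡95
271 = 256 + 8 + 4 + 2 + 1, so 8^271 ≡ 95·113·279·64·8 ≡ 123 (mod 347)
y^r · r^s ≡ 157·123 = 19311 ≡ 226 (mod 347)

226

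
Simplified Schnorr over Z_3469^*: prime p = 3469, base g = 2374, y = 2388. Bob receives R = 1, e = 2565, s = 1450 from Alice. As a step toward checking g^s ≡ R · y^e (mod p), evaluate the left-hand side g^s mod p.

3053

2374^2 = 5635876 ≡ 2220
2374^4 ≡ 2220^2 = 4928400 ≡ 2420
2374^8 ≡ 2420^2 = 5856400 ≡ 728
2374^16 ≡ 728^2 = 529984 ≡ 2696
2374^32 ≡ 2696^2 = 7268416 ≡ 861
2374^64 ≡ 861^2 = 741321 ≡ 2424
2374^128 ≡ 2424^2 = 5875776 ≡ 2759
2374^256 ≡ 2759^2 = 7612081 ≡ 1095
2374^512 ≡ 1095^2 = 1199025 ≡ 2220
2374^1024 ≡ 2220^2 = 4928400 ≡ 2420
1450 = 1024 + 256 + 128 + 32 + 8 + 2, so 2374^1450 ≡ 2420·1095·2759·861·728·2220 ≡ 3053 (mod 3469)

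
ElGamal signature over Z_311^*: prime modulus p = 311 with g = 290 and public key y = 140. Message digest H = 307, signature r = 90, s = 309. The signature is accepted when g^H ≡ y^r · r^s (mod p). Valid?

no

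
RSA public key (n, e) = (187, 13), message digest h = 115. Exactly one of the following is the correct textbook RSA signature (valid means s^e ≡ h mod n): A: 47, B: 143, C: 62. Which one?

Candidate A: 47^13 mod 187 = 115
  → matches h = 115
Candidate B: 143^13 mod 187 = 176
Candidate C: 62^13 mod 187 = 24

A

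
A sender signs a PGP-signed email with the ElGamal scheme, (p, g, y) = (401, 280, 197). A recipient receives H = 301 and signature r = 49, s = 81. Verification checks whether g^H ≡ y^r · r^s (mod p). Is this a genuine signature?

forged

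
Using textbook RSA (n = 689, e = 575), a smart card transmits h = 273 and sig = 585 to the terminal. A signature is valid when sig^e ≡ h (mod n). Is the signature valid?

sig^2 ≡ 585^2 = 342225 ≡ 481
sig^4 ≡ 481^2 = 231361 ≡ 546
sig^8 ≡ 546^2 = 298116 ≡ 468
sig^16 ≡ 468^2 = 219024 ≡ 611
sig^32 ≡ 611^2 = 373321 ≡ 572
sig^64 ≡ 572^2 = 327184 ≡ 598
sig^128 ≡ 598^2 = 357604 ≡ 13
sig^256 ≡ 13^2 = 169
sig^512 ≡ 169^2 = 28561 ≡ 312
575 = 512 + 32 + 16 + 8 + 4 + 2 + 1, so sig^575 ≡ 312·572·611·468·546·481·585 ≡ 273 (mod 689)
Since 273 equals the digest 273, verification succeeds.

valid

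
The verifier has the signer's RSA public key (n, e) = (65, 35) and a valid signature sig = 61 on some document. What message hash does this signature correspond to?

16

Squares mod 65: sig^1≡61, sig^2≡16, sig^4≡61, sig^8≡16, sig^16≡61, sig^32≡16
35 = 32 + 2 + 1, so sig^35 ≡ 16·16·61 ≡ 16 (mod 65)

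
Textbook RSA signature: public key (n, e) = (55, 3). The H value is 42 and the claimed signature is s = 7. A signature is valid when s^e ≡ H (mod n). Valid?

no

Squares mod 55: s^1≡7, s^2≡49
3 = 2 + 1, so s^3 ≡ 49·7 ≡ 13 (mod 55)
s^3 mod 55 = 13, but H = 42.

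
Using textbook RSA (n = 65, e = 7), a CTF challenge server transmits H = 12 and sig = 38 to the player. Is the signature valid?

valid

sig^2 ≡ 38^2 = 1444 ≡ 14
sig^4 ≡ 14^2 = 196 ≡ 1
7 = 4 + 2 + 1, so sig^7 ≡ 1·14·38 ≡ 12 (mod 65)
Since 12 equals the digest 12, verification succeeds.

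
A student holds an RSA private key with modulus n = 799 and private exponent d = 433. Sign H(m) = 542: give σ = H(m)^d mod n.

100

(H(m))^2 ≡ 542^2 = 293764 ≡ 531
(H(m))^4 ≡ 531^2 = 281961 ≡ 713
(H(m))^8 ≡ 713^2 = 508369 ≡ 205
(H(m))^16 ≡ 205^2 = 42025 ≡ 477
(H(m))^32 ≡ 477^2 = 227529 ≡ 613
(H(m))^64 ≡ 613^2 = 375769 ≡ 239
(H(m))^128 ≡ 239^2 = 57121 ≡ 392
(H(m))^256 ≡ 392^2 = 153664 ≡ 256
433 = 256 + 128 + 32 + 16 + 1, so (H(m))^433 ≡ 256·392·613·477·542 ≡ 100 (mod 799)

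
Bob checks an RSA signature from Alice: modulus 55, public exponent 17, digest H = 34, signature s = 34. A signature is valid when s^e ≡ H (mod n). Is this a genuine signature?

genuine

Squares mod 55: s^1≡34, s^2≡1, s^4≡1, s^8≡1, s^16≡1
17 = 16 + 1, so s^17 ≡ 1·34 ≡ 34 (mod 55)
34 = H, so the signature checks out.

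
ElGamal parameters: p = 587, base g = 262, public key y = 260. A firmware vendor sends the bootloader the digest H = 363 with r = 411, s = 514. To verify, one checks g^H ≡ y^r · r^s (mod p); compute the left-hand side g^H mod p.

84

Squares mod 587: 262^1≡262, 262^2≡552, 262^4≡51, 262^8≡253, 262^16≡26, 262^32≡89, 262^64≡290, 262^128≡159, 262^256≡40
363 = 256 + 64 + 32 + 8 + 2 + 1, so 262^363 ≡ 40·290·89·253·552·262 ≡ 84 (mod 587)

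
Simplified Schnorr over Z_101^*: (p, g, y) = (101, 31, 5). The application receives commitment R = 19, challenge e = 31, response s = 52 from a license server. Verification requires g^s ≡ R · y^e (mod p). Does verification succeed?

g^s mod p:
31^2 = 961 ≡ 52
31^4 ≡ 52^2 = 2704 ≡ 78
31^8 ≡ 78^2 = 6084 ≡ 24
31^16 ≡ 24^2 = 576 ≡ 71
31^32 ≡ 71^2 = 5041 ≡ 92
52 = 32 + 16 + 4, so 31^52 ≡ 92·71·78 ≡ 52 (mod 101)
R · y^e mod p:
5^2 = 25
5^4 ≡ 25^2 = 625 ≡ 19
5^8 ≡ 19^2 = 361 ≡ 58
5^16 ≡ 58^2 = 3364 ≡ 31
31 = 16 + 8 + 4 + 2 + 1, so 5^31 ≡ 31·58·19·25·5 ≡ 71 (mod 101)
19·71 = 1349 ≡ 36 (mod 101)
52 ≠ 36; the check fails.

fails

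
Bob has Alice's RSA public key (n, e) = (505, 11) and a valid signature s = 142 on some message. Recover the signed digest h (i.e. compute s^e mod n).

s^11 mod 505 = 363

363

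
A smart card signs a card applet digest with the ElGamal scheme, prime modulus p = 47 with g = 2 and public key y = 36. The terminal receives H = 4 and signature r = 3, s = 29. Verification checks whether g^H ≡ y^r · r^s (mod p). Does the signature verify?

Left side g^H mod p:
2^4 mod 47 = 16
Right side y^r · r^s mod p:
36^3 mod 47 = 32
3^29 mod 47 = 24
32·24 = 768 ≡ 16 (mod 47)
16 ≡ 16 (mod 47), so the signature is genuine.

verifies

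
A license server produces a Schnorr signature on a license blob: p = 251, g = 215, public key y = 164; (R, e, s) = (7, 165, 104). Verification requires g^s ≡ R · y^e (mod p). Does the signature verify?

verifies

g^s mod p:
215^104 mod 251 = 222
R · y^e mod p:
164^165 mod 251 = 211
7·211 = 1477 ≡ 222 (mod 251)
222 ≡ 222 (mod 251); signature holds.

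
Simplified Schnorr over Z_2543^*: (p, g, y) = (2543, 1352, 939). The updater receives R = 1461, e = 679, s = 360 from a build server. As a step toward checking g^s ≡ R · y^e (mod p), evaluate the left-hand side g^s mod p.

2080

Squares mod 2543: 1352^1≡1352, 1352^2≡2030, 1352^4≡1240, 1352^8≡1628, 1352^16≡578, 1352^32≡951, 1352^64≡1636, 1352^128≡1260, 1352^256≡768
360 = 256 + 64 + 32 + 8, so 1352^360 ≡ 768·1636·951·1628 ≡ 2080 (mod 2543)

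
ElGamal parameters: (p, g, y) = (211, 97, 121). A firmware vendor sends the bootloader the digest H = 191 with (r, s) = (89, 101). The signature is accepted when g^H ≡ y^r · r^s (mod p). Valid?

Left side g^H mod p:
97^2 = 9409 ≡ 125
97^4 ≡ 125^2 = 15625 ≡ 11
97^8 ≡ 11^2 = 121
97^16 ≡ 121^2 = 14641 ≡ 82
97^32 ≡ 82^2 = 6724 ≡ 183
97^64 ≡ 183^2 = 33489 ≡ 151
97^128 ≡ 151^2 = 22801 ≡ 13
191 = 128 + 32 + 16 + 8 + 4 + 2 + 1, so 97^191 ≡ 13·183·82·121·11·125·97 ≡ 129 (mod 211)
Right side y^r · r^s mod p:
121^2 = 14641 ≡ 82
121^4 ≡ 82^2 = 6724 ≡ 183
121^8 ≡ 183^2 = 33489 ≡ 151
121^16 ≡ 151^2 = 22801 ≡ 13
121^32 ≡ 13^2 = 169
121^64 ≡ 169^2 = 28561 ≡ 76
89 = 64 + 16 + 8 + 1, so 121^89 ≡ 76·13·151·121 ≡ 65 (mod 211)
89^2 = 7921 ≡ 114
89^4 ≡ 114^2 = 12996 ≡ 125
89^8 ≡ 125^2 = 15625 ≡ 11
89^16 ≡ 11^2 = 121
89^32 ≡ 121^2 = 14641 ≡ 82
89^64 ≡ 82^2 = 6724 ≡ 183
101 = 64 + 32 + 4 + 1, so 89^101 ≡ 183·82·125·89 ≡ 27 (mod 211)
65·27 = 1755 ≡ 67 (mod 211)
129 ≠ 67, so verification fails.

no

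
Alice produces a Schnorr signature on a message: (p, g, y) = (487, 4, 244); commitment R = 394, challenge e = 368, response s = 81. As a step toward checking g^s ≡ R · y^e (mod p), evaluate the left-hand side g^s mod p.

232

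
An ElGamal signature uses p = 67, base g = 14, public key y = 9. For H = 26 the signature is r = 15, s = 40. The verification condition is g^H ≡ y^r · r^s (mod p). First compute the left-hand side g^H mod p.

14^2 = 196 ≡ 62
14^4 ≡ 62^2 = 3844 ≡ 25
14^8 ≡ 25^2 = 625 ≡ 22
14^16 ≡ 22^2 = 484 ≡ 15
26 = 16 + 8 + 2, so 14^26 ≡ 15·22·62 ≡ 25 (mod 67)

25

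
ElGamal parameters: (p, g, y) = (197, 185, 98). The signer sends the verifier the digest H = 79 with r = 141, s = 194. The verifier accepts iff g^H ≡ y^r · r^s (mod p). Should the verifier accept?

accept

Left side g^H mod p:
185^79 mod 197 = 141
Right side y^r · r^s mod p:
98^141 mod 197 = 108
141^194 mod 197 = 160
108·160 = 17280 ≡ 141 (mod 197)
141 ≡ 141 (mod 197), so the signature is genuine.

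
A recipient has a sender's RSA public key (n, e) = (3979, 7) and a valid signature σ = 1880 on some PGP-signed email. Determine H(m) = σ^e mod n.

σ^2 ≡ 1880^2 = 3534400 ≡ 1048
σ^4 ≡ 1048^2 = 1098304 ≡ 100
7 = 4 + 2 + 1, so σ^7 ≡ 100·1048·1880 ≡ 3815 (mod 3979)

3815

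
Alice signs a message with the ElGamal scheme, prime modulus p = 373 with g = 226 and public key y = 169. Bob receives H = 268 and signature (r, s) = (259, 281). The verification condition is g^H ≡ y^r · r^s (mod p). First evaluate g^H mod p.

165

226^2 = 51076 ≡ 348
226^4 ≡ 348^2 = 121104 ≡ 252
226^8 ≡ 252^2 = 63504 ≡ 94
226^16 ≡ 94^2 = 8836 ≡ 257
226^32 ≡ 257^2 = 66049 ≡ 28
226^64 ≡ 28^2 = 784 ≡ 38
226^128 ≡ 38^2 = 1444 ≡ 325
226^256 ≡ 325^2 = 105625 ≡ 66
268 = 256 + 8 + 4, so 226^268 ≡ 66·94·252 ≡ 165 (mod 373)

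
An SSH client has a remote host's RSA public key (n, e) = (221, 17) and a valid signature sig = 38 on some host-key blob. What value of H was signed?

sig^2 ≡ 38^2 = 1444 ≡ 118
sig^4 ≡ 118^2 = 13924 ≡ 1
sig^8 ≡ 1^2 = 1
sig^16 ≡ 1^2 = 1
17 = 16 + 1, so sig^17 ≡ 1·38 ≡ 38 (mod 221)

38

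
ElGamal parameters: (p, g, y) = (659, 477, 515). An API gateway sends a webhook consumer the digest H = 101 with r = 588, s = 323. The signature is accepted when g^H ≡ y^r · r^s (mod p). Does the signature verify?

does not verify

Left side g^H mod p:
477^2 = 227529 ≡ 174
477^4 ≡ 174^2 = 30276 ≡ 621
477^8 ≡ 621^2 = 385641 ≡ 126
477^16 ≡ 126^2 = 15876 ≡ 60
477^32 ≡ 60^2 = 3600 ≡ 305
477^64 ≡ 305^2 = 93025 ≡ 106
101 = 64 + 32 + 4 + 1, so 477^101 ≡ 106·305·621·477 ≡ 193 (mod 659)
Right side y^r · r^s mod p:
515^2 = 265225 ≡ 307
515^4 ≡ 307^2 = 94249 ≡ 12
515^8 ≡ 12^2 = 144
515^16 ≡ 144^2 = 20736 ≡ 307
515^32 ≡ 307^2 = 94249 ≡ 12
515^64 ≡ 12^2 = 144
515^128 ≡ 144^2 = 20736 ≡ 307
515^256 ≡ 307^2 = 94249 ≡ 12
515^512 ≡ 12^2 = 144
588 = 512 + 64 + 8 + 4, so 515^588 ≡ 144·144·144·12 ≡ 1 (mod 659)
588^2 = 345744 ≡ 428
588^4 ≡ 428^2 = 183184 ≡ 641
588^8 ≡ 641^2 = 410881 ≡ 324
588^16 ≡ 324^2 = 104976 ≡ 195
588^32 ≡ 195^2 = 38025 ≡ 462
588^64 ≡ 462^2 = 213444 ≡ 587
588^128 ≡ 587^2 = 344569 ≡ 571
588^256 ≡ 571^2 = 326041 ≡ 495
323 = 256 + 64 + 2 + 1, so 588^323 ≡ 495·587·428·588 ≡ 42 (mod 659)
1·42 = 42 ≡ 42 (mod 659)
193 ≠ 42, so verification fails.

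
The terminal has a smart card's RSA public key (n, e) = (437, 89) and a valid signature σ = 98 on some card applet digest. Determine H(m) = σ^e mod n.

Squares mod 437: σ^1≡98, σ^2≡427, σ^4≡100, σ^8≡386, σ^16≡416, σ^32≡4, σ^64≡16
89 = 64 + 16 + 8 + 1, so σ^89 ≡ 16·416·386·98 ≡ 374 (mod 437)

374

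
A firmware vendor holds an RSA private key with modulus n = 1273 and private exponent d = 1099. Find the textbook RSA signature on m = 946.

m^2 ≡ 946^2 = 894916 ≡ 1270
m^4 ≡ 1270^2 = 1612900 ≡ 9
m^8 ≡ 9^2 = 81
m^16 ≡ 81^2 = 6561 ≡ 196
m^32 ≡ 196^2 = 38416 ≡ 226
m^64 ≡ 226^2 = 51076 ≡ 156
m^128 ≡ 156^2 = 24336 ≡ 149
m^256 ≡ 149^2 = 22201 ≡ 560
m^512 ≡ 560^2 = 313600 ≡ 442
m^1024 ≡ 442^2 = 195364 ≡ 595
1099 = 1024 + 64 + 8 + 2 + 1, so m^1099 ≡ 595·156·81·1270·946 ≡ 243 (mod 1273)

243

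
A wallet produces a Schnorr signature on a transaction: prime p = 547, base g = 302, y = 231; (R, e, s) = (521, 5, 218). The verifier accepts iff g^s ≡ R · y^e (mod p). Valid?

no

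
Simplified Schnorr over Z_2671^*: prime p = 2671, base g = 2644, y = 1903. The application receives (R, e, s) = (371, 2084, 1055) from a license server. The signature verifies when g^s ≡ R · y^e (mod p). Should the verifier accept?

reject

g^s mod p:
2644^2 = 6990736 ≡ 729
2644^4 ≡ 729^2 = 531441 ≡ 2583
2644^8 ≡ 2583^2 = 6671889 ≡ 2402
2644^16 ≡ 2402^2 = 5769604 ≡ 244
2644^32 ≡ 244^2 = 59536 ≡ 774
2644^64 ≡ 774^2 = 599076 ≡ 772
2644^128 ≡ 772^2 = 595984 ≡ 351
2644^256 ≡ 351^2 = 123201 ≡ 335
2644^512 ≡ 335^2 = 112225 ≡ 43
2644^1024 ≡ 43^2 = 1849
1055 = 1024 + 16 + 8 + 4 + 2 + 1, so 2644^1055 ≡ 1849·244·2402·2583·729·2644 ≡ 2196 (mod 2671)
R · y^e mod p:
1903^2 = 3621409 ≡ 2204
1903^4 ≡ 2204^2 = 4857616 ≡ 1738
1903^8 ≡ 1738^2 = 3020644 ≡ 2414
1903^16 ≡ 2414^2 = 5827396 ≡ 1945
1903^32 ≡ 1945^2 = 3783025 ≡ 889
1903^64 ≡ 889^2 = 790321 ≡ 2376
1903^128 ≡ 2376^2 = 5645376 ≡ 1553
1903^256 ≡ 1553^2 = 2411809 ≡ 2567
1903^512 ≡ 2567^2 = 6589489 ≡ 132
1903^1024 ≡ 132^2 = 17424 ≡ 1398
1903^2048 ≡ 1398^2 = 1954404 ≡ 1903
2084 = 2048 + 32 + 4, so 1903^2084 ≡ 1903·889·1738 ≡ 826 (mod 2671)
371·826 = 306446 ≡ 1952 (mod 2671)
2196 ≠ 1952; the check fails.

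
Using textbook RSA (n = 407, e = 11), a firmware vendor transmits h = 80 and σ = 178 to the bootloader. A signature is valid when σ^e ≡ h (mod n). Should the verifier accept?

σ^2 ≡ 178^2 = 31684 ≡ 345
σ^4 ≡ 345^2 = 119025 ≡ 181
σ^8 ≡ 181^2 = 32761 ≡ 201
11 = 8 + 2 + 1, so σ^11 ≡ 201·345·178 ≡ 321 (mod 407)
The recovered value 321 does not match the digest 80.

reject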